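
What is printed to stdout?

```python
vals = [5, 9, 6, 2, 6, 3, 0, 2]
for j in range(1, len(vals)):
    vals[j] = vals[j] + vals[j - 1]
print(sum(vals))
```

184

j=1: vals[1] = 9+5 = 14 → [5, 14, 6, 2, 6, 3, 0, 2]
j=2: vals[2] = 6+14 = 20 → [5, 14, 20, 2, 6, 3, 0, 2]
j=3: vals[3] = 2+20 = 22 → [5, 14, 20, 22, 6, 3, 0, 2]
j=4: vals[4] = 6+22 = 28 → [5, 14, 20, 22, 28, 3, 0, 2]
j=5: vals[5] = 3+28 = 31 → [5, 14, 20, 22, 28, 31, 0, 2]
j=6: vals[6] = 0+31 = 31 → [5, 14, 20, 22, 28, 31, 31, 2]
j=7: vals[7] = 2+31 = 33 → [5, 14, 20, 22, 28, 31, 31, 33]
sum = 184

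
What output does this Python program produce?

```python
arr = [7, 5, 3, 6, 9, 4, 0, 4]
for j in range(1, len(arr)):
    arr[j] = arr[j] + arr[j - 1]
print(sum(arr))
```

j=1: arr[1] = 5+7 = 12 → [7, 12, 3, 6, 9, 4, 0, 4]
j=2: arr[2] = 3+12 = 15 → [7, 12, 15, 6, 9, 4, 0, 4]
j=3: arr[3] = 6+15 = 21 → [7, 12, 15, 21, 9, 4, 0, 4]
j=4: arr[4] = 9+21 = 30 → [7, 12, 15, 21, 30, 4, 0, 4]
j=5: arr[5] = 4+30 = 34 → [7, 12, 15, 21, 30, 34, 0, 4]
j=6: arr[6] = 0+34 = 34 → [7, 12, 15, 21, 30, 34, 34, 4]
j=7: arr[7] = 4+34 = 38 → [7, 12, 15, 21, 30, 34, 34, 38]
sum = 191

191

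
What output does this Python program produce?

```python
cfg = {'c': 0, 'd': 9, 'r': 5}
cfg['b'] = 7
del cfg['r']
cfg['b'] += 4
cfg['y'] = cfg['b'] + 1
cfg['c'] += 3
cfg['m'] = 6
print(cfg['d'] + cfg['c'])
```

12

cfg['b'] = 7 → {'c': 0, 'd': 9, 'r': 5, 'b': 7}
del 'r' → {'c': 0, 'd': 9, 'b': 7}
cfg['b'] = 7+4 = 11 → {'c': 0, 'd': 9, 'b': 11}
cfg['y'] = cfg['b']+1 = 12 → {'c': 0, 'd': 9, 'b': 11, 'y': 12}
cfg['c'] = 0+3 = 3 → {'c': 3, 'd': 9, 'b': 11, 'y': 12}
cfg['m'] = 6 → {'c': 3, 'd': 9, 'b': 11, 'y': 12, 'm': 6}
cfg['d']+cfg['c'] = 9+3 = 12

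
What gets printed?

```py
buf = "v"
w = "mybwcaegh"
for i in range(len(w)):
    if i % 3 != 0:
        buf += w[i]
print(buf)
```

vybcagh

i=0: skip
i=1: add 'y' → 'vy'
i=2: add 'b' → 'vyb'
i=3: skip
i=4: add 'c' → 'vybc'
i=5: add 'a' → 'vybca'
i=6: skip
i=7: add 'g' → 'vybcag'
i=8: add 'h' → 'vybcagh'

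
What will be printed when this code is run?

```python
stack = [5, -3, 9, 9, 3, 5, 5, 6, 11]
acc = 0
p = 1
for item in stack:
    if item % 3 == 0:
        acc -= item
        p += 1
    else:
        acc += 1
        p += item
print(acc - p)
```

-52

item=5: not %3==0, acc = 0+1 = 1; p=6
item=-3: %3==0, acc = 1-(-3) = 4; p=7
item=9: %3==0, acc = 4-9 = -5; p=8
item=9: %3==0, acc = (-5)-9 = -14; p=9
item=3: %3==0, acc = (-14)-3 = -17; p=10
item=5: not %3==0, acc = (-17)+1 = -16; p=15
item=5: not %3==0, acc = (-16)+1 = -15; p=20
item=6: %3==0, acc = (-15)-6 = -21; p=21
item=11: not %3==0, acc = (-21)+1 = -20; p=32
acc-p = (-20)-32 = -52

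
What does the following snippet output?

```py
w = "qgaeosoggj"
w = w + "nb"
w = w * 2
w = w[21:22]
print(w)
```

j

+ 'nb' → 'qgaeosoggjnb'
repeat ×2 → 'qgaeosoggjnbqgaeosoggjnb'
slice [21:22] → 'j'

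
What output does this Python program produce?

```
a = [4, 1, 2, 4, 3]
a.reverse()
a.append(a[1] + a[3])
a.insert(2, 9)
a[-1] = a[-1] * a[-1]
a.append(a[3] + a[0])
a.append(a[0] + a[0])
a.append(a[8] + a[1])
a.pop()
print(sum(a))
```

reverse → [3, 4, 2, 1, 4]
append a[1]+a[3] = 4+1 = 5 → [3, 4, 2, 1, 4, 5]
insert 9 at 2 → [3, 4, 9, 2, 1, 4, 5]
a[-1] = a[-1]*a[-1] = 5*5 = 25 → [3, 4, 9, 2, 1, 4, 25]
append a[3]+a[0] = 2+3 = 5 → [3, 4, 9, 2, 1, 4, 25, 5]
append a[0]+a[0] = 3+3 = 6 → [3, 4, 9, 2, 1, 4, 25, 5, 6]
append a[8]+a[1] = 6+4 = 10 → [3, 4, 9, 2, 1, 4, 25, 5, 6, 10]
pop() removes 10 → [3, 4, 9, 2, 1, 4, 25, 5, 6]
sum = 59

59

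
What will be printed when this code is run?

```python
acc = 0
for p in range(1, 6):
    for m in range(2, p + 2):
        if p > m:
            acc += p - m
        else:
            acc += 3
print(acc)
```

p=1,m=2: not 1>2, acc = 0+3 = 3
p=2,m=2: not 2>2, acc = 3+3 = 6
p=2,m=3: not 2>3, acc = 6+3 = 9
p=3,m=2: 3>2, acc = 9+1 = 10
p=3,m=3: not 3>3, acc = 10+3 = 13
p=3,m=4: not 3>4, acc = 13+3 = 16
p=4,m=2: 4>2, acc = 16+2 = 18
p=4,m=3: 4>3, acc = 18+1 = 19
p=4,m=4: not 4>4, acc = 19+3 = 22
p=4,m=5: not 4>5, acc = 22+3 = 25
p=5,m=2: 5>2, acc = 25+3 = 28
p=5,m=3: 5>3, acc = 28+2 = 30
p=5,m=4: 5>4, acc = 30+1 = 31
p=5,m=5: not 5>5, acc = 31+3 = 34
p=5,m=6: not 5>6, acc = 34+3 = 37

37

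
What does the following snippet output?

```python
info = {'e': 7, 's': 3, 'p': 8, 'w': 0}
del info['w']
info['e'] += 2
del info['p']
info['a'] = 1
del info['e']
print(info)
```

{'s': 3, 'a': 1}

del 'w' → {'e': 7, 's': 3, 'p': 8}
info['e'] = 7+2 = 9 → {'e': 9, 's': 3, 'p': 8}
del 'p' → {'e': 9, 's': 3}
info['a'] = 1 → {'e': 9, 's': 3, 'a': 1}
del 'e' → {'s': 3, 'a': 1}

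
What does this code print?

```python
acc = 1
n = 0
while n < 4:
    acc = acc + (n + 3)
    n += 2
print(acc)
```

9

n=0: acc = 1+3 = 4
n=2: acc = 4+5 = 9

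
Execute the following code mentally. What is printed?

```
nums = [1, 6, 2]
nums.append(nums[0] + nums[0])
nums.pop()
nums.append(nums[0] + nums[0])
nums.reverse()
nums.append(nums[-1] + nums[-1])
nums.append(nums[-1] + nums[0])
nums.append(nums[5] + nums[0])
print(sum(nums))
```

23

append nums[0]+nums[0] = 1+1 = 2 → [1, 6, 2, 2]
pop() removes 2 → [1, 6, 2]
append nums[0]+nums[0] = 1+1 = 2 → [1, 6, 2, 2]
reverse → [2, 2, 6, 1]
append nums[-1]+nums[-1] = 1+1 = 2 → [2, 2, 6, 1, 2]
append nums[-1]+nums[0] = 2+2 = 4 → [2, 2, 6, 1, 2, 4]
append nums[5]+nums[0] = 4+2 = 6 → [2, 2, 6, 1, 2, 4, 6]
sum = 23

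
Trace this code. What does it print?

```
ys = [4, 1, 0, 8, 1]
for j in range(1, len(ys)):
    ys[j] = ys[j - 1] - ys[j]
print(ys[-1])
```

j=1: ys[1] = 4-1 = 3 → [4, 3, 0, 8, 1]
j=2: ys[2] = 3-0 = 3 → [4, 3, 3, 8, 1]
j=3: ys[3] = 3-8 = -5 → [4, 3, 3, -5, 1]
j=4: ys[4] = (-5)-1 = -6 → [4, 3, 3, -5, -6]

-6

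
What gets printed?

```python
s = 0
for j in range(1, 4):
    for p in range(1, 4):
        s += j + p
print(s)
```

j=1,p=1: s = 0+2 = 2
j=1,p=2: s = 2+3 = 5
j=1,p=3: s = 5+4 = 9
j=2,p=1: s = 9+3 = 12
j=2,p=2: s = 12+4 = 16
j=2,p=3: s = 16+5 = 21
j=3,p=1: s = 21+4 = 25
j=3,p=2: s = 25+5 = 30
j=3,p=3: s = 30+6 = 36

36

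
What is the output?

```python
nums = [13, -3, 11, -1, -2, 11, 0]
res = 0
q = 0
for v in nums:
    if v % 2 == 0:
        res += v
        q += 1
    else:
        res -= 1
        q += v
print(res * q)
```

-231

v=13: not even, res = 0-1 = -1; q=13
v=-3: not even, res = (-1)-1 = -2; q=10
v=11: not even, res = (-2)-1 = -3; q=21
v=-1: not even, res = (-3)-1 = -4; q=20
v=-2: even, res = (-4)+(-2) = -6; q=21
v=11: not even, res = (-6)-1 = -7; q=32
v=0: even, res = (-7)+0 = -7; q=33
res*q = (-7)*33 = -231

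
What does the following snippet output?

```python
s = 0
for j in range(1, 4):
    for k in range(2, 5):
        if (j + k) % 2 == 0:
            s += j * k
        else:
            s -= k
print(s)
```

j=1,k=2: odd sum, s = 0-2 = -2
j=1,k=3: even sum, s = (-2)+3 = 1
j=1,k=4: odd sum, s = 1-4 = -3
j=2,k=2: even sum, s = (-3)+4 = 1
j=2,k=3: odd sum, s = 1-3 = -2
j=2,k=4: even sum, s = (-2)+8 = 6
j=3,k=2: odd sum, s = 6-2 = 4
j=3,k=3: even sum, s = 4+9 = 13
j=3,k=4: odd sum, s = 13-4 = 9

9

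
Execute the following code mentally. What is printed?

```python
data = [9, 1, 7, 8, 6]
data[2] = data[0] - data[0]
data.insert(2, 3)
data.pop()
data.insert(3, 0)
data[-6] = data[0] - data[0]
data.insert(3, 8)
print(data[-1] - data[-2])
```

data[2] = data[0]-data[0] = 9-9 = 0 → [9, 1, 0, 8, 6]
insert 3 at 2 → [9, 1, 3, 0, 8, 6]
pop() removes 6 → [9, 1, 3, 0, 8]
insert 0 at 3 → [9, 1, 3, 0, 0, 8]
data[-6] = data[0]-data[0] = 9-9 = 0 → [0, 1, 3, 0, 0, 8]
insert 8 at 3 → [0, 1, 3, 8, 0, 0, 8]
data[-1]-data[-2] = 8-0 = 8

8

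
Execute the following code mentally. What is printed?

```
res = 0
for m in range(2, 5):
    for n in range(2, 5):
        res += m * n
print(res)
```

m=2,n=2: res = 0+4 = 4
m=2,n=3: res = 4+6 = 10
m=2,n=4: res = 10+8 = 18
m=3,n=2: res = 18+6 = 24
m=3,n=3: res = 24+9 = 33
m=3,n=4: res = 33+12 = 45
m=4,n=2: res = 45+8 = 53
m=4,n=3: res = 53+12 = 65
m=4,n=4: res = 65+16 = 81

81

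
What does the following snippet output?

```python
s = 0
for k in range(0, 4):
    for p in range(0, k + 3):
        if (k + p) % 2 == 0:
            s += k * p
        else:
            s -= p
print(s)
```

k=0,p=0: even sum, s = 0+0 = 0
k=0,p=1: odd sum, s = 0-1 = -1
k=0,p=2: even sum, s = (-1)+0 = -1
k=1,p=0: odd sum, s = (-1)-0 = -1
k=1,p=1: even sum, s = (-1)+1 = 0
k=1,p=2: odd sum, s = 0-2 = -2
k=1,p=3: even sum, s = (-2)+3 = 1
k=2,p=0: even sum, s = 1+0 = 1
k=2,p=1: odd sum, s = 1-1 = 0
k=2,p=2: even sum, s = 0+4 = 4
k=2,p=3: odd sum, s = 4-3 = 1
k=2,p=4: even sum, s = 1+8 = 9
k=3,p=0: odd sum, s = 9-0 = 9
k=3,p=1: even sum, s = 9+3 = 12
k=3,p=2: odd sum, s = 12-2 = 10
k=3,p=3: even sum, s = 10+9 = 19
k=3,p=4: odd sum, s = 19-4 = 15
k=3,p=5: even sum, s = 15+15 = 30

30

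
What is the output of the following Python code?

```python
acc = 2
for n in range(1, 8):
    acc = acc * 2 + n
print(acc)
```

503

n=1: acc = 2*2+1 = 5
n=2: acc = 5*2+2 = 12
n=3: acc = 12*2+3 = 27
n=4: acc = 27*2+4 = 58
n=5: acc = 58*2+5 = 121
n=6: acc = 121*2+6 = 248
n=7: acc = 248*2+7 = 503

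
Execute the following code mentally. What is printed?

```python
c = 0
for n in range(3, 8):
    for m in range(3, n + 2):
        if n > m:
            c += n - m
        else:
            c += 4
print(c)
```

60

n=3,m=3: not 3>3, c = 0+4 = 4
n=3,m=4: not 3>4, c = 4+4 = 8
n=4,m=3: 4>3, c = 8+1 = 9
n=4,m=4: not 4>4, c = 9+4 = 13
n=4,m=5: not 4>5, c = 13+4 = 17
n=5,m=3: 5>3, c = 17+2 = 19
n=5,m=4: 5>4, c = 19+1 = 20
n=5,m=5: not 5>5, c = 20+4 = 24
n=5,m=6: not 5>6, c = 24+4 = 28
n=6,m=3: 6>3, c = 28+3 = 31
n=6,m=4: 6>4, c = 31+2 = 33
n=6,m=5: 6>5, c = 33+1 = 34
n=6,m=6: not 6>6, c = 34+4 = 38
n=6,m=7: not 6>7, c = 38+4 = 42
n=7,m=3: 7>3, c = 42+4 = 46
n=7,m=4: 7>4, c = 46+3 = 49
n=7,m=5: 7>5, c = 49+2 = 51
n=7,m=6: 7>6, c = 51+1 = 52
n=7,m=7: not 7>7, c = 52+4 = 56
n=7,m=8: not 7>8, c = 56+4 = 60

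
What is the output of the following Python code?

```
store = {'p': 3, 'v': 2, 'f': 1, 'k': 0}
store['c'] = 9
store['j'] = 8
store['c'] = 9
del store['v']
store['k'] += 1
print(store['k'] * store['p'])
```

3

store['c'] = 9 → {'p': 3, 'v': 2, 'f': 1, 'k': 0, 'c': 9}
store['j'] = 8 → {'p': 3, 'v': 2, 'f': 1, 'k': 0, 'c': 9, 'j': 8}
store['c'] = 9 → {'p': 3, 'v': 2, 'f': 1, 'k': 0, 'c': 9, 'j': 8}
del 'v' → {'p': 3, 'f': 1, 'k': 0, 'c': 9, 'j': 8}
store['k'] = 0+1 = 1 → {'p': 3, 'f': 1, 'k': 1, 'c': 9, 'j': 8}
store['k']*store['p'] = 1*3 = 3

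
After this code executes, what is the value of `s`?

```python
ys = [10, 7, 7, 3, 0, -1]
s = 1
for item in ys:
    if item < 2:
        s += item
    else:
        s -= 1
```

-4

item=10: not <2, s = 1-1 = 0
item=7: not <2, s = 0-1 = -1
item=7: not <2, s = (-1)-1 = -2
item=3: not <2, s = (-2)-1 = -3
item=0: <2, s = (-3)+0 = -3
item=-1: <2, s = (-3)+(-1) = -4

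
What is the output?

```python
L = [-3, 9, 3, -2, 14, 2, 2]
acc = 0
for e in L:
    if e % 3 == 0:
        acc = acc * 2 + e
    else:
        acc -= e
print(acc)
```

-7

e=-3: %3==0, acc = 0*2+(-3) = -3
e=9: %3==0, acc = (-3)*2+9 = 3
e=3: %3==0, acc = 3*2+3 = 9
e=-2: not %3==0, acc = 9-(-2) = 11
e=14: not %3==0, acc = 11-14 = -3
e=2: not %3==0, acc = (-3)-2 = -5
e=2: not %3==0, acc = (-5)-2 = -7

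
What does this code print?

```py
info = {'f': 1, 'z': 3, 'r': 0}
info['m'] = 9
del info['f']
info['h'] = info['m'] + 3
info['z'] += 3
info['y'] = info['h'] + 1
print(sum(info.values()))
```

info['m'] = 9 → {'f': 1, 'z': 3, 'r': 0, 'm': 9}
del 'f' → {'z': 3, 'r': 0, 'm': 9}
info['h'] = info['m']+3 = 12 → {'z': 3, 'r': 0, 'm': 9, 'h': 12}
info['z'] = 3+3 = 6 → {'z': 6, 'r': 0, 'm': 9, 'h': 12}
info['y'] = info['h']+1 = 13 → {'z': 6, 'r': 0, 'm': 9, 'h': 12, 'y': 13}
sum of values = 40

40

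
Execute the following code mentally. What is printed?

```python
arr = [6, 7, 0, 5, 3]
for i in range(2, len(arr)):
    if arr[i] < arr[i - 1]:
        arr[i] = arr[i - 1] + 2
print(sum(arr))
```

46

i=2: 0<7, arr[2] = 7+2 = 9 → [6, 7, 9, 5, 3]
i=3: 5<9, arr[3] = 9+2 = 11 → [6, 7, 9, 11, 3]
i=4: 3<11, arr[4] = 11+2 = 13 → [6, 7, 9, 11, 13]
sum = 46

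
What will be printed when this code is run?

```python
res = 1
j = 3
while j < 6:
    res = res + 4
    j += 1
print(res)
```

13

j=3: res = 1+4 = 5
j=4: res = 5+4 = 9
j=5: res = 9+4 = 13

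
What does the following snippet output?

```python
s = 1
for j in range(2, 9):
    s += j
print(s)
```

36

j=2: s = 1+2 = 3
j=3: s = 3+3 = 6
j=4: s = 6+4 = 10
j=5: s = 10+5 = 15
j=6: s = 15+6 = 21
j=7: s = 21+7 = 28
j=8: s = 28+8 = 36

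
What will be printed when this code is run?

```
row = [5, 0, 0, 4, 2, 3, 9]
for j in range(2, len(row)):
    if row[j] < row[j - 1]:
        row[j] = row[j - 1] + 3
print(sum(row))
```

j=2: 0>=0, unchanged → [5, 0, 0, 4, 2, 3, 9]
j=3: 4>=0, unchanged → [5, 0, 0, 4, 2, 3, 9]
j=4: 2<4, row[4] = 4+3 = 7 → [5, 0, 0, 4, 7, 3, 9]
j=5: 3<7, row[5] = 7+3 = 10 → [5, 0, 0, 4, 7, 10, 9]
j=6: 9<10, row[6] = 10+3 = 13 → [5, 0, 0, 4, 7, 10, 13]
sum = 39

39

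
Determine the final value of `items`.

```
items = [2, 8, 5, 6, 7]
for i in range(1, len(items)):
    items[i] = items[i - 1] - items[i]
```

[2, -6, -11, -17, -24]

i=1: items[1] = 2-8 = -6 → [2, -6, 5, 6, 7]
i=2: items[2] = (-6)-5 = -11 → [2, -6, -11, 6, 7]
i=3: items[3] = (-11)-6 = -17 → [2, -6, -11, -17, 7]
i=4: items[4] = (-17)-7 = -24 → [2, -6, -11, -17, -24]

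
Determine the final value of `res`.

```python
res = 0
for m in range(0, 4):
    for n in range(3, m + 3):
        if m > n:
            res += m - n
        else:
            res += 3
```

m=1,n=3: not 1>3, res = 0+3 = 3
m=2,n=3: not 2>3, res = 3+3 = 6
m=2,n=4: not 2>4, res = 6+3 = 9
m=3,n=3: not 3>3, res = 9+3 = 12
m=3,n=4: not 3>4, res = 12+3 = 15
m=3,n=5: not 3>5, res = 15+3 = 18

18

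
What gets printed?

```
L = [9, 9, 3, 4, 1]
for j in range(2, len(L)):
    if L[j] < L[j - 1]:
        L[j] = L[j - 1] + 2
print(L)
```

j=2: 3<9, L[2] = 9+2 = 11 → [9, 9, 11, 4, 1]
j=3: 4<11, L[3] = 11+2 = 13 → [9, 9, 11, 13, 1]
j=4: 1<13, L[4] = 13+2 = 15 → [9, 9, 11, 13, 15]

[9, 9, 11, 13, 15]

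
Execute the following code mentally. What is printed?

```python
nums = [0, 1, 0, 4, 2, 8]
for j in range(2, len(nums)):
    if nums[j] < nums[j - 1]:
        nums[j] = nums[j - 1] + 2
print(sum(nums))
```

j=2: 0<1, nums[2] = 1+2 = 3 → [0, 1, 3, 4, 2, 8]
j=3: 4>=3, unchanged → [0, 1, 3, 4, 2, 8]
j=4: 2<4, nums[4] = 4+2 = 6 → [0, 1, 3, 4, 6, 8]
j=5: 8>=6, unchanged → [0, 1, 3, 4, 6, 8]
sum = 22

22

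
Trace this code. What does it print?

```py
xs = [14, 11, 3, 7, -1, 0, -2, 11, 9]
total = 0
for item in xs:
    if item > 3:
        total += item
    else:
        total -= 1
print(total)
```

48

item=14: >3, total = 0+14 = 14
item=11: >3, total = 14+11 = 25
item=3: not >3, total = 25-1 = 24
item=7: >3, total = 24+7 = 31
item=-1: not >3, total = 31-1 = 30
item=0: not >3, total = 30-1 = 29
item=-2: not >3, total = 29-1 = 28
item=11: >3, total = 28+11 = 39
item=9: >3, total = 39+9 = 48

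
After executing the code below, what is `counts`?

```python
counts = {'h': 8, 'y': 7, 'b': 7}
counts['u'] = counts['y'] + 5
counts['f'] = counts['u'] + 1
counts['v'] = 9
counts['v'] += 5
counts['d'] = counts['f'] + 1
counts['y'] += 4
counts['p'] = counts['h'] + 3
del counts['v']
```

counts['u'] = counts['y']+5 = 12 → {'h': 8, 'y': 7, 'b': 7, 'u': 12}
counts['f'] = counts['u']+1 = 13 → {'h': 8, 'y': 7, 'b': 7, 'u': 12, 'f': 13}
counts['v'] = 9 → {'h': 8, 'y': 7, 'b': 7, 'u': 12, 'f': 13, 'v': 9}
counts['v'] = 9+5 = 14 → {'h': 8, 'y': 7, 'b': 7, 'u': 12, 'f': 13, 'v': 14}
counts['d'] = counts['f']+1 = 14 → {'h': 8, 'y': 7, 'b': 7, 'u': 12, 'f': 13, 'v': 14, 'd': 14}
counts['y'] = 7+4 = 11 → {'h': 8, 'y': 11, 'b': 7, 'u': 12, 'f': 13, 'v': 14, 'd': 14}
counts['p'] = counts['h']+3 = 11 → {'h': 8, 'y': 11, 'b': 7, 'u': 12, 'f': 13, 'v': 14, 'd': 14, 'p': 11}
del 'v' → {'h': 8, 'y': 11, 'b': 7, 'u': 12, 'f': 13, 'd': 14, 'p': 11}

{'h': 8, 'y': 11, 'b': 7, 'u': 12, 'f': 13, 'd': 14, 'p': 11}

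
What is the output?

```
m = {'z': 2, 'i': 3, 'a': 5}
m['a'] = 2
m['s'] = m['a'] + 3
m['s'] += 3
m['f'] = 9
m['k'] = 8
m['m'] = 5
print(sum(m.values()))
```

37

m['a'] = 2 → {'z': 2, 'i': 3, 'a': 2}
m['s'] = m['a']+3 = 5 → {'z': 2, 'i': 3, 'a': 2, 's': 5}
m['s'] = 5+3 = 8 → {'z': 2, 'i': 3, 'a': 2, 's': 8}
m['f'] = 9 → {'z': 2, 'i': 3, 'a': 2, 's': 8, 'f': 9}
m['k'] = 8 → {'z': 2, 'i': 3, 'a': 2, 's': 8, 'f': 9, 'k': 8}
m['m'] = 5 → {'z': 2, 'i': 3, 'a': 2, 's': 8, 'f': 9, 'k': 8, 'm': 5}
sum of values = 37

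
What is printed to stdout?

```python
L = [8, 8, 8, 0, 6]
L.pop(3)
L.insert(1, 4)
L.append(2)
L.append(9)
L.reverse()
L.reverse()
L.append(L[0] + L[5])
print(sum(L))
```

pop(3) removes 0 → [8, 8, 8, 6]
insert 4 at 1 → [8, 4, 8, 8, 6]
append 2 → [8, 4, 8, 8, 6, 2]
append 9 → [8, 4, 8, 8, 6, 2, 9]
reverse → [9, 2, 6, 8, 8, 4, 8]
reverse → [8, 4, 8, 8, 6, 2, 9]
append L[0]+L[5] = 8+2 = 10 → [8, 4, 8, 8, 6, 2, 9, 10]
sum = 55

55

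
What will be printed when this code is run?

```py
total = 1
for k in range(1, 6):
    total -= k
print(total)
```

k=1: total = 1-1 = 0
k=2: total = 0-2 = -2
k=3: total = (-2)-3 = -5
k=4: total = (-5)-4 = -9
k=5: total = (-9)-5 = -14

-14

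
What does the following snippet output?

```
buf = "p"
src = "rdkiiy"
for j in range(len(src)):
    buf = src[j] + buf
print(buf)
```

yiikdrp

j=0: prepend 'r' → 'rp'
j=1: prepend 'd' → 'drp'
j=2: prepend 'k' → 'kdrp'
j=3: prepend 'i' → 'ikdrp'
j=4: prepend 'i' → 'iikdrp'
j=5: prepend 'y' → 'yiikdrp'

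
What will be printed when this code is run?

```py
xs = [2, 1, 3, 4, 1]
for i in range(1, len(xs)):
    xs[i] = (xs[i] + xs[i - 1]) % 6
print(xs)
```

i=1: xs[1] = (1+2)%6 = 3 → [2, 3, 3, 4, 1]
i=2: xs[2] = (3+3)%6 = 0 → [2, 3, 0, 4, 1]
i=3: xs[3] = (4+0)%6 = 4 → [2, 3, 0, 4, 1]
i=4: xs[4] = (1+4)%6 = 5 → [2, 3, 0, 4, 5]

[2, 3, 0, 4, 5]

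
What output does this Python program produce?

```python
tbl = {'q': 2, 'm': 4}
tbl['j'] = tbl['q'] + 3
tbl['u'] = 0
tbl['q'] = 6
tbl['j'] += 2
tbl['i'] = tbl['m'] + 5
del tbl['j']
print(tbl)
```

tbl['j'] = tbl['q']+3 = 5 → {'q': 2, 'm': 4, 'j': 5}
tbl['u'] = 0 → {'q': 2, 'm': 4, 'j': 5, 'u': 0}
tbl['q'] = 6 → {'q': 6, 'm': 4, 'j': 5, 'u': 0}
tbl['j'] = 5+2 = 7 → {'q': 6, 'm': 4, 'j': 7, 'u': 0}
tbl['i'] = tbl['m']+5 = 9 → {'q': 6, 'm': 4, 'j': 7, 'u': 0, 'i': 9}
del 'j' → {'q': 6, 'm': 4, 'u': 0, 'i': 9}

{'q': 6, 'm': 4, 'u': 0, 'i': 9}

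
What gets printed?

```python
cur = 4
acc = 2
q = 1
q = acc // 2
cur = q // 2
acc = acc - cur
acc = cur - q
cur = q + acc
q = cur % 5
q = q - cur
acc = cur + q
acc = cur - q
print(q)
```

q = 2//2 = 1
cur = 1//2 = 0
acc = 2-0 = 2
acc = 0-1 = -1
cur = 1+(-1) = 0
q = 0%5 = 0
q = 0-0 = 0
acc = 0+0 = 0
acc = 0-0 = 0

0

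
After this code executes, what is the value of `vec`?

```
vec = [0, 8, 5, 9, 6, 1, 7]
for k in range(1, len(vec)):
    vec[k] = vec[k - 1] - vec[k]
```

[0, -8, -13, -22, -28, -29, -36]

k=1: vec[1] = 0-8 = -8 → [0, -8, 5, 9, 6, 1, 7]
k=2: vec[2] = (-8)-5 = -13 → [0, -8, -13, 9, 6, 1, 7]
k=3: vec[3] = (-13)-9 = -22 → [0, -8, -13, -22, 6, 1, 7]
k=4: vec[4] = (-22)-6 = -28 → [0, -8, -13, -22, -28, 1, 7]
k=5: vec[5] = (-28)-1 = -29 → [0, -8, -13, -22, -28, -29, 7]
k=6: vec[6] = (-29)-7 = -36 → [0, -8, -13, -22, -28, -29, -36]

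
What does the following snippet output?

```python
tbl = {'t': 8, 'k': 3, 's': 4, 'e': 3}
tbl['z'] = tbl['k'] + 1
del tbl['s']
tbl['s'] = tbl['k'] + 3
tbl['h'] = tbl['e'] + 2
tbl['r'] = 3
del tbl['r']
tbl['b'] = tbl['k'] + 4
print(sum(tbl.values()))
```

36

tbl['z'] = tbl['k']+1 = 4 → {'t': 8, 'k': 3, 's': 4, 'e': 3, 'z': 4}
del 's' → {'t': 8, 'k': 3, 'e': 3, 'z': 4}
tbl['s'] = tbl['k']+3 = 6 → {'t': 8, 'k': 3, 'e': 3, 'z': 4, 's': 6}
tbl['h'] = tbl['e']+2 = 5 → {'t': 8, 'k': 3, 'e': 3, 'z': 4, 's': 6, 'h': 5}
tbl['r'] = 3 → {'t': 8, 'k': 3, 'e': 3, 'z': 4, 's': 6, 'h': 5, 'r': 3}
del 'r' → {'t': 8, 'k': 3, 'e': 3, 'z': 4, 's': 6, 'h': 5}
tbl['b'] = tbl['k']+4 = 7 → {'t': 8, 'k': 3, 'e': 3, 'z': 4, 's': 6, 'h': 5, 'b': 7}
sum of values = 36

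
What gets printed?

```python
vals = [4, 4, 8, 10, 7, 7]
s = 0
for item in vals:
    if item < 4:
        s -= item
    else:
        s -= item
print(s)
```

-40

item=4: not <4, s = 0-4 = -4
item=4: not <4, s = (-4)-4 = -8
item=8: not <4, s = (-8)-8 = -16
item=10: not <4, s = (-16)-10 = -26
item=7: not <4, s = (-26)-7 = -33
item=7: not <4, s = (-33)-7 = -40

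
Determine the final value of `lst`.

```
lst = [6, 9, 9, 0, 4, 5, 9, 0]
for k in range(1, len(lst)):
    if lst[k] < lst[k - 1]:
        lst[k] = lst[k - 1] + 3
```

k=1: 9>=6, unchanged → [6, 9, 9, 0, 4, 5, 9, 0]
k=2: 9>=9, unchanged → [6, 9, 9, 0, 4, 5, 9, 0]
k=3: 0<9, lst[3] = 9+3 = 12 → [6, 9, 9, 12, 4, 5, 9, 0]
k=4: 4<12, lst[4] = 12+3 = 15 → [6, 9, 9, 12, 15, 5, 9, 0]
k=5: 5<15, lst[5] = 15+3 = 18 → [6, 9, 9, 12, 15, 18, 9, 0]
k=6: 9<18, lst[6] = 18+3 = 21 → [6, 9, 9, 12, 15, 18, 21, 0]
k=7: 0<21, lst[7] = 21+3 = 24 → [6, 9, 9, 12, 15, 18, 21, 24]

[6, 9, 9, 12, 15, 18, 21, 24]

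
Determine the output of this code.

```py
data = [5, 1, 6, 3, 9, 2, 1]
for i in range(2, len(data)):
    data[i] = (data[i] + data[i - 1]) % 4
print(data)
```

i=2: data[2] = (6+1)%4 = 3 → [5, 1, 3, 3, 9, 2, 1]
i=3: data[3] = (3+3)%4 = 2 → [5, 1, 3, 2, 9, 2, 1]
i=4: data[4] = (9+2)%4 = 3 → [5, 1, 3, 2, 3, 2, 1]
i=5: data[5] = (2+3)%4 = 1 → [5, 1, 3, 2, 3, 1, 1]
i=6: data[6] = (1+1)%4 = 2 → [5, 1, 3, 2, 3, 1, 2]

[5, 1, 3, 2, 3, 1, 2]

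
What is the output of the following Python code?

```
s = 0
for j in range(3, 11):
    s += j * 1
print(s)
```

52

j=3: s = 0+3*1 = 3
j=4: s = 3+4*1 = 7
j=5: s = 7+5*1 = 12
j=6: s = 12+6*1 = 18
j=7: s = 18+7*1 = 25
j=8: s = 25+8*1 = 33
j=9: s = 33+9*1 = 42
j=10: s = 42+10*1 = 52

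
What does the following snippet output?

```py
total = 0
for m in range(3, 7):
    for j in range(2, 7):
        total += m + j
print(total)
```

m=3,j=2: total = 0+5 = 5
m=3,j=3: total = 5+6 = 11
m=3,j=4: total = 11+7 = 18
m=3,j=5: total = 18+8 = 26
m=3,j=6: total = 26+9 = 35
m=4,j=2: total = 35+6 = 41
m=4,j=3: total = 41+7 = 48
m=4,j=4: total = 48+8 = 56
m=4,j=5: total = 56+9 = 65
m=4,j=6: total = 65+10 = 75
m=5,j=2: total = 75+7 = 82
m=5,j=3: total = 82+8 = 90
m=5,j=4: total = 90+9 = 99
m=5,j=5: total = 99+10 = 109
m=5,j=6: total = 109+11 = 120
m=6,j=2: total = 120+8 = 128
m=6,j=3: total = 128+9 = 137
m=6,j=4: total = 137+10 = 147
m=6,j=5: total = 147+11 = 158
m=6,j=6: total = 158+12 = 170

170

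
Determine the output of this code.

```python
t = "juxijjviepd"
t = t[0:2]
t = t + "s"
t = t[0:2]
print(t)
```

ju

slice [0:2] → 'ju'
+ 's' → 'jus'
slice [0:2] → 'ju'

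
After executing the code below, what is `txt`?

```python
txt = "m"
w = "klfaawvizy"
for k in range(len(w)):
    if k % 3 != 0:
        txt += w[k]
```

k=0: skip
k=1: add 'l' → 'ml'
k=2: add 'f' → 'mlf'
k=3: skip
k=4: add 'a' → 'mlfa'
k=5: add 'w' → 'mlfaw'
k=6: skip
k=7: add 'i' → 'mlfawi'
k=8: add 'z' → 'mlfawiz'
k=9: skip

'mlfawiz'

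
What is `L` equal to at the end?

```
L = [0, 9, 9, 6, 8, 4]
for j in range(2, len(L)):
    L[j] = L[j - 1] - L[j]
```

j=2: L[2] = 9-9 = 0 → [0, 9, 0, 6, 8, 4]
j=3: L[3] = 0-6 = -6 → [0, 9, 0, -6, 8, 4]
j=4: L[4] = (-6)-8 = -14 → [0, 9, 0, -6, -14, 4]
j=5: L[5] = (-14)-4 = -18 → [0, 9, 0, -6, -14, -18]

[0, 9, 0, -6, -14, -18]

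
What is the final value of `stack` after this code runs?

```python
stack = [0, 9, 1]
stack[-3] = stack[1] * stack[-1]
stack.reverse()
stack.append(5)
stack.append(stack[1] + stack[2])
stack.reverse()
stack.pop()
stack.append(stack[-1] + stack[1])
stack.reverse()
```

[14, 9, 9, 5, 18]

stack[-3] = stack[1]*stack[-1] = 9*1 = 9 → [9, 9, 1]
reverse → [1, 9, 9]
append 5 → [1, 9, 9, 5]
append stack[1]+stack[2] = 9+9 = 18 → [1, 9, 9, 5, 18]
reverse → [18, 5, 9, 9, 1]
pop() removes 1 → [18, 5, 9, 9]
append stack[-1]+stack[1] = 9+5 = 14 → [18, 5, 9, 9, 14]
reverse → [14, 9, 9, 5, 18]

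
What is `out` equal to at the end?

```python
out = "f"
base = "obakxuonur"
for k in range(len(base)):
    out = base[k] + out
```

'runouxkabof'

k=0: prepend 'o' → 'of'
k=1: prepend 'b' → 'bof'
k=2: prepend 'a' → 'abof'
k=3: prepend 'k' → 'kabof'
k=4: prepend 'x' → 'xkabof'
k=5: prepend 'u' → 'uxkabof'
k=6: prepend 'o' → 'ouxkabof'
k=7: prepend 'n' → 'nouxkabof'
k=8: prepend 'u' → 'unouxkabof'
k=9: prepend 'r' → 'runouxkabof'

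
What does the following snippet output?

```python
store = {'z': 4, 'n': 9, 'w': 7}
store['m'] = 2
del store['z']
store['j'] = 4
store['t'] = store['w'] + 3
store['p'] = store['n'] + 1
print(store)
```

store['m'] = 2 → {'z': 4, 'n': 9, 'w': 7, 'm': 2}
del 'z' → {'n': 9, 'w': 7, 'm': 2}
store['j'] = 4 → {'n': 9, 'w': 7, 'm': 2, 'j': 4}
store['t'] = store['w']+3 = 10 → {'n': 9, 'w': 7, 'm': 2, 'j': 4, 't': 10}
store['p'] = store['n']+1 = 10 → {'n': 9, 'w': 7, 'm': 2, 'j': 4, 't': 10, 'p': 10}

{'n': 9, 'w': 7, 'm': 2, 'j': 4, 't': 10, 'p': 10}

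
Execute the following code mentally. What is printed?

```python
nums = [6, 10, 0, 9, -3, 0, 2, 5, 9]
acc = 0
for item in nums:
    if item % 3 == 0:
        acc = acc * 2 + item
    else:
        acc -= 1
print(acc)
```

225

item=6: %3==0, acc = 0*2+6 = 6
item=10: not %3==0, acc = 6-1 = 5
item=0: %3==0, acc = 5*2+0 = 10
item=9: %3==0, acc = 10*2+9 = 29
item=-3: %3==0, acc = 29*2+(-3) = 55
item=0: %3==0, acc = 55*2+0 = 110
item=2: not %3==0, acc = 110-1 = 109
item=5: not %3==0, acc = 109-1 = 108
item=9: %3==0, acc = 108*2+9 = 225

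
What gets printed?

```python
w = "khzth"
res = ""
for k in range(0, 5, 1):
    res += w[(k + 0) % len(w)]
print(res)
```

k=0: add w[0]='k' → 'k'
k=1: add w[1]='h' → 'kh'
k=2: add w[2]='z' → 'khz'
k=3: add w[3]='t' → 'khzt'
k=4: add w[4]='h' → 'khzth'

khzth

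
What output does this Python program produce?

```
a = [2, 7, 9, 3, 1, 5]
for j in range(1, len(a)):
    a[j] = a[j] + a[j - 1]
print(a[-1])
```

j=1: a[1] = 7+2 = 9 → [2, 9, 9, 3, 1, 5]
j=2: a[2] = 9+9 = 18 → [2, 9, 18, 3, 1, 5]
j=3: a[3] = 3+18 = 21 → [2, 9, 18, 21, 1, 5]
j=4: a[4] = 1+21 = 22 → [2, 9, 18, 21, 22, 5]
j=5: a[5] = 5+22 = 27 → [2, 9, 18, 21, 22, 27]

27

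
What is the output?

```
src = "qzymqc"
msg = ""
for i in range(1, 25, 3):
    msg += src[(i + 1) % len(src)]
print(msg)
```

ycycycyc

i=1: add src[2]='y' → 'y'
i=4: add src[5]='c' → 'yc'
i=7: add src[2]='y' → 'ycy'
i=10: add src[5]='c' → 'ycyc'
i=13: add src[2]='y' → 'ycycy'
i=16: add src[5]='c' → 'ycycyc'
i=19: add src[2]='y' → 'ycycycy'
i=22: add src[5]='c' → 'ycycycyc'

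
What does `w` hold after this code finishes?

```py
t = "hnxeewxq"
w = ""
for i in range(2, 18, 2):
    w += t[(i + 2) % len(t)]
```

'exhxexhx'

i=2: add t[4]='e' → 'e'
i=4: add t[6]='x' → 'ex'
i=6: add t[0]='h' → 'exh'
i=8: add t[2]='x' → 'exhx'
i=10: add t[4]='e' → 'exhxe'
i=12: add t[6]='x' → 'exhxex'
i=14: add t[0]='h' → 'exhxexh'
i=16: add t[2]='x' → 'exhxexhx'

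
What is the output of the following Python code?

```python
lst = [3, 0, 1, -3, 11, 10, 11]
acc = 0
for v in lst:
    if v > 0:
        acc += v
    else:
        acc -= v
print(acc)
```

39

v=3: >0, acc = 0+3 = 3
v=0: not >0, acc = 3-0 = 3
v=1: >0, acc = 3+1 = 4
v=-3: not >0, acc = 4-(-3) = 7
v=11: >0, acc = 7+11 = 18
v=10: >0, acc = 18+10 = 28
v=11: >0, acc = 28+11 = 39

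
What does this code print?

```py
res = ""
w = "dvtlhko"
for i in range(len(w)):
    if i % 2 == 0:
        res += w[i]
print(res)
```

i=0: add 'd' → 'd'
i=1: skip
i=2: add 't' → 'dt'
i=3: skip
i=4: add 'h' → 'dth'
i=5: skip
i=6: add 'o' → 'dtho'

dtho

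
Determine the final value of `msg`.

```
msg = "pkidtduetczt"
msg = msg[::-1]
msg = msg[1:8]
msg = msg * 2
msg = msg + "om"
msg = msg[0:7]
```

'zcteudt'

reverse → 'tzcteudtdikp'
slice [1:8] → 'zcteudt'
repeat ×2 → 'zcteudtzcteudt'
+ 'om' → 'zcteudtzcteudtom'
slice [0:7] → 'zcteudt'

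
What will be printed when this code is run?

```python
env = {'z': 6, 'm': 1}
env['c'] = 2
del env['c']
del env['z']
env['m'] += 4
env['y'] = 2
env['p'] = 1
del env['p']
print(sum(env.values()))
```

env['c'] = 2 → {'z': 6, 'm': 1, 'c': 2}
del 'c' → {'z': 6, 'm': 1}
del 'z' → {'m': 1}
env['m'] = 1+4 = 5 → {'m': 5}
env['y'] = 2 → {'m': 5, 'y': 2}
env['p'] = 1 → {'m': 5, 'y': 2, 'p': 1}
del 'p' → {'m': 5, 'y': 2}
sum of values = 7

7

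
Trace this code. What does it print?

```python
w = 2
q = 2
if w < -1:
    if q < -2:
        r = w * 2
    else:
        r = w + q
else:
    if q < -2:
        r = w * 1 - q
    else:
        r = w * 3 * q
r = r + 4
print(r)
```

w=2, q=2
w < -1 is False; q < -2 is False
→ r = w * 3 * q = 12
r = 12+4 = 16

16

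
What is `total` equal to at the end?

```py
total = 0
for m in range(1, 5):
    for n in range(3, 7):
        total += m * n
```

180

m=1,n=3: total = 0+3 = 3
m=1,n=4: total = 3+4 = 7
m=1,n=5: total = 7+5 = 12
m=1,n=6: total = 12+6 = 18
m=2,n=3: total = 18+6 = 24
m=2,n=4: total = 24+8 = 32
m=2,n=5: total = 32+10 = 42
m=2,n=6: total = 42+12 = 54
m=3,n=3: total = 54+9 = 63
m=3,n=4: total = 63+12 = 75
m=3,n=5: total = 75+15 = 90
m=3,n=6: total = 90+18 = 108
m=4,n=3: total = 108+12 = 120
m=4,n=4: total = 120+16 = 136
m=4,n=5: total = 136+20 = 156
m=4,n=6: total = 156+24 = 180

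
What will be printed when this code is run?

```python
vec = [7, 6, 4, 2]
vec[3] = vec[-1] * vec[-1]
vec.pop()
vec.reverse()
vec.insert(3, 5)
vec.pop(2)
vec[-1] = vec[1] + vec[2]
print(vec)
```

[4, 6, 11]

vec[3] = vec[-1]*vec[-1] = 2*2 = 4 → [7, 6, 4, 4]
pop() removes 4 → [7, 6, 4]
reverse → [4, 6, 7]
insert 5 at 3 → [4, 6, 7, 5]
pop(2) removes 7 → [4, 6, 5]
vec[-1] = vec[1]+vec[2] = 6+5 = 11 → [4, 6, 11]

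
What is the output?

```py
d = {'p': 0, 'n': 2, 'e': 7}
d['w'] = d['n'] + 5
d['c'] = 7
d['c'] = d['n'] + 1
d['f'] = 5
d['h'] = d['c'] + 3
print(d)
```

{'p': 0, 'n': 2, 'e': 7, 'w': 7, 'c': 3, 'f': 5, 'h': 6}

d['w'] = d['n']+5 = 7 → {'p': 0, 'n': 2, 'e': 7, 'w': 7}
d['c'] = 7 → {'p': 0, 'n': 2, 'e': 7, 'w': 7, 'c': 7}
d['c'] = d['n']+1 = 3 → {'p': 0, 'n': 2, 'e': 7, 'w': 7, 'c': 3}
d['f'] = 5 → {'p': 0, 'n': 2, 'e': 7, 'w': 7, 'c': 3, 'f': 5}
d['h'] = d['c']+3 = 6 → {'p': 0, 'n': 2, 'e': 7, 'w': 7, 'c': 3, 'f': 5, 'h': 6}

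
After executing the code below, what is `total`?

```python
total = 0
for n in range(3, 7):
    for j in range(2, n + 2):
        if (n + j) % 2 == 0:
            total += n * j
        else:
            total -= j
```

104

n=3,j=2: odd sum, total = 0-2 = -2
n=3,j=3: even sum, total = (-2)+9 = 7
n=3,j=4: odd sum, total = 7-4 = 3
n=4,j=2: even sum, total = 3+8 = 11
n=4,j=3: odd sum, total = 11-3 = 8
n=4,j=4: even sum, total = 8+16 = 24
n=4,j=5: odd sum, total = 24-5 = 19
n=5,j=2: odd sum, total = 19-2 = 17
n=5,j=3: even sum, total = 17+15 = 32
n=5,j=4: odd sum, total = 32-4 = 28
n=5,j=5: even sum, total = 28+25 = 53
n=5,j=6: odd sum, total = 53-6 = 47
n=6,j=2: even sum, total = 47+12 = 59
n=6,j=3: odd sum, total = 59-3 = 56
n=6,j=4: even sum, total = 56+24 = 80
n=6,j=5: odd sum, total = 80-5 = 75
n=6,j=6: even sum, total = 75+36 = 111
n=6,j=7: odd sum, total = 111-7 = 104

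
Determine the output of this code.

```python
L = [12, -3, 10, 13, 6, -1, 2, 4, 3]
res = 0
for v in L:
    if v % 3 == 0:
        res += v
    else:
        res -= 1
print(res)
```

13

v=12: %3==0, res = 0+12 = 12
v=-3: %3==0, res = 12+(-3) = 9
v=10: not %3==0, res = 9-1 = 8
v=13: not %3==0, res = 8-1 = 7
v=6: %3==0, res = 7+6 = 13
v=-1: not %3==0, res = 13-1 = 12
v=2: not %3==0, res = 12-1 = 11
v=4: not %3==0, res = 11-1 = 10
v=3: %3==0, res = 10+3 = 13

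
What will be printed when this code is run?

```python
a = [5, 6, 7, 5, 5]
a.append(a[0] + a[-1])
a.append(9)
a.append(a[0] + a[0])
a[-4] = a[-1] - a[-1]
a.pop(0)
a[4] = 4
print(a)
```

append a[0]+a[-1] = 5+5 = 10 → [5, 6, 7, 5, 5, 10]
append 9 → [5, 6, 7, 5, 5, 10, 9]
append a[0]+a[0] = 5+5 = 10 → [5, 6, 7, 5, 5, 10, 9, 10]
a[-4] = a[-1]-a[-1] = 10-10 = 0 → [5, 6, 7, 5, 0, 10, 9, 10]
pop(0) removes 5 → [6, 7, 5, 0, 10, 9, 10]
a[4] = 4 → [6, 7, 5, 0, 4, 9, 10]

[6, 7, 5, 0, 4, 9, 10]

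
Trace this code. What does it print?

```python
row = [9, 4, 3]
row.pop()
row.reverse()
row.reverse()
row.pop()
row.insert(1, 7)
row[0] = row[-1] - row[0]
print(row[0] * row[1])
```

-14

pop() removes 3 → [9, 4]
reverse → [4, 9]
reverse → [9, 4]
pop() removes 4 → [9]
insert 7 at 1 → [9, 7]
row[0] = row[-1]-row[0] = 7-9 = -2 → [-2, 7]
row[0]*row[1] = (-2)*7 = -14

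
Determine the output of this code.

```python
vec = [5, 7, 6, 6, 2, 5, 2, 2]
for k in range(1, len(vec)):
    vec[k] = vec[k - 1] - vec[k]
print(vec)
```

[5, -2, -8, -14, -16, -21, -23, -25]

k=1: vec[1] = 5-7 = -2 → [5, -2, 6, 6, 2, 5, 2, 2]
k=2: vec[2] = (-2)-6 = -8 → [5, -2, -8, 6, 2, 5, 2, 2]
k=3: vec[3] = (-8)-6 = -14 → [5, -2, -8, -14, 2, 5, 2, 2]
k=4: vec[4] = (-14)-2 = -16 → [5, -2, -8, -14, -16, 5, 2, 2]
k=5: vec[5] = (-16)-5 = -21 → [5, -2, -8, -14, -16, -21, 2, 2]
k=6: vec[6] = (-21)-2 = -23 → [5, -2, -8, -14, -16, -21, -23, 2]
k=7: vec[7] = (-23)-2 = -25 → [5, -2, -8, -14, -16, -21, -23, -25]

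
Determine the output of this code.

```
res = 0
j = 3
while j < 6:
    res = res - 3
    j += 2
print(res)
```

j=3: res = 0-3 = -3
j=5: res = (-3)-3 = -6

-6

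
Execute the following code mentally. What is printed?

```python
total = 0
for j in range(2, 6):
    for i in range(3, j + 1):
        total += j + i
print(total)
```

48

j=3,i=3: total = 0+6 = 6
j=4,i=3: total = 6+7 = 13
j=4,i=4: total = 13+8 = 21
j=5,i=3: total = 21+8 = 29
j=5,i=4: total = 29+9 = 38
j=5,i=5: total = 38+10 = 48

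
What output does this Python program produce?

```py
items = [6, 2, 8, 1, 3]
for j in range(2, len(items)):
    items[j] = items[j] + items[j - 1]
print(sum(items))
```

43

j=2: items[2] = 8+2 = 10 → [6, 2, 10, 1, 3]
j=3: items[3] = 1+10 = 11 → [6, 2, 10, 11, 3]
j=4: items[4] = 3+11 = 14 → [6, 2, 10, 11, 14]
sum = 43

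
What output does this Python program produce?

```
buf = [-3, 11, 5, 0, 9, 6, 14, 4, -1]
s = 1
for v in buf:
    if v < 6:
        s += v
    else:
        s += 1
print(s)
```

10

v=-3: <6, s = 1+(-3) = -2
v=11: not <6, s = (-2)+1 = -1
v=5: <6, s = (-1)+5 = 4
v=0: <6, s = 4+0 = 4
v=9: not <6, s = 4+1 = 5
v=6: not <6, s = 5+1 = 6
v=14: not <6, s = 6+1 = 7
v=4: <6, s = 7+4 = 11
v=-1: <6, s = 11+(-1) = 10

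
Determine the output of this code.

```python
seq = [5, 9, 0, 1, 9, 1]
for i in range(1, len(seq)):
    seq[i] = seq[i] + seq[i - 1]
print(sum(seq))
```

i=1: seq[1] = 9+5 = 14 → [5, 14, 0, 1, 9, 1]
i=2: seq[2] = 0+14 = 14 → [5, 14, 14, 1, 9, 1]
i=3: seq[3] = 1+14 = 15 → [5, 14, 14, 15, 9, 1]
i=4: seq[4] = 9+15 = 24 → [5, 14, 14, 15, 24, 1]
i=5: seq[5] = 1+24 = 25 → [5, 14, 14, 15, 24, 25]
sum = 97

97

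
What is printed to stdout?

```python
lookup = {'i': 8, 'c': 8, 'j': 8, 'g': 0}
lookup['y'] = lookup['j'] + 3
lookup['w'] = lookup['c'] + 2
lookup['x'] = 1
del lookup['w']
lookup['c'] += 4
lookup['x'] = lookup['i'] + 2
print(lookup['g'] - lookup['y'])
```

lookup['y'] = lookup['j']+3 = 11 → {'i': 8, 'c': 8, 'j': 8, 'g': 0, 'y': 11}
lookup['w'] = lookup['c']+2 = 10 → {'i': 8, 'c': 8, 'j': 8, 'g': 0, 'y': 11, 'w': 10}
lookup['x'] = 1 → {'i': 8, 'c': 8, 'j': 8, 'g': 0, 'y': 11, 'w': 10, 'x': 1}
del 'w' → {'i': 8, 'c': 8, 'j': 8, 'g': 0, 'y': 11, 'x': 1}
lookup['c'] = 8+4 = 12 → {'i': 8, 'c': 12, 'j': 8, 'g': 0, 'y': 11, 'x': 1}
lookup['x'] = lookup['i']+2 = 10 → {'i': 8, 'c': 12, 'j': 8, 'g': 0, 'y': 11, 'x': 10}
lookup['g']-lookup['y'] = 0-11 = -11

-11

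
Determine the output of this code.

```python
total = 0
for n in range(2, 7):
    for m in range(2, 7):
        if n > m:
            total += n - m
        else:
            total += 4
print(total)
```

n=2,m=2: not 2>2, total = 0+4 = 4
n=2,m=3: not 2>3, total = 4+4 = 8
n=2,m=4: not 2>4, total = 8+4 = 12
n=2,m=5: not 2>5, total = 12+4 = 16
n=2,m=6: not 2>6, total = 16+4 = 20
n=3,m=2: 3>2, total = 20+1 = 21
n=3,m=3: not 3>3, total = 21+4 = 25
n=3,m=4: not 3>4, total = 25+4 = 29
n=3,m=5: not 3>5, total = 29+4 = 33
n=3,m=6: not 3>6, total = 33+4 = 37
n=4,m=2: 4>2, total = 37+2 = 39
n=4,m=3: 4>3, total = 39+1 = 40
n=4,m=4: not 4>4, total = 40+4 = 44
n=4,m=5: not 4>5, total = 44+4 = 48
n=4,m=6: not 4>6, total = 48+4 = 52
n=5,m=2: 5>2, total = 52+3 = 55
n=5,m=3: 5>3, total = 55+2 = 57
n=5,m=4: 5>4, total = 57+1 = 58
n=5,m=5: not 5>5, total = 58+4 = 62
n=5,m=6: not 5>6, total = 62+4 = 66
n=6,m=2: 6>2, total = 66+4 = 70
n=6,m=3: 6>3, total = 70+3 = 73
n=6,m=4: 6>4, total = 73+2 = 75
n=6,m=5: 6>5, total = 75+1 = 76
n=6,m=6: not 6>6, total = 76+4 = 80

80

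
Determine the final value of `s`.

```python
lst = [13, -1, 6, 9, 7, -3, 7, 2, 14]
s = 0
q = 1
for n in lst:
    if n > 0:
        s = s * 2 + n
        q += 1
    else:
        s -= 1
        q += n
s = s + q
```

n=13: >0, s = 0*2+13 = 13; q=2
n=-1: not >0, s = 13-1 = 12; q=1
n=6: >0, s = 12*2+6 = 30; q=2
n=9: >0, s = 30*2+9 = 69; q=3
n=7: >0, s = 69*2+7 = 145; q=4
n=-3: not >0, s = 145-1 = 144; q=1
n=7: >0, s = 144*2+7 = 295; q=2
n=2: >0, s = 295*2+2 = 592; q=3
n=14: >0, s = 592*2+14 = 1198; q=4
s+q = 1198+4 = 1202

1202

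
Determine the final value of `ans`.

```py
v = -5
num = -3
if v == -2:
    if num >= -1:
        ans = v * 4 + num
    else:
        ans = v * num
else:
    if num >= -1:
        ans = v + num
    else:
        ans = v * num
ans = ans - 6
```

v=-5, num=-3
v == -2 is False; num >= -1 is False
→ ans = v * num = 15
ans = 15-6 = 9

9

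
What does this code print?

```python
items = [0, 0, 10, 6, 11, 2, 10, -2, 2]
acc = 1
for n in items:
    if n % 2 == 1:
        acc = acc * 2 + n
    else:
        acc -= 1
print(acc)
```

n=0: not odd, acc = 1-1 = 0
n=0: not odd, acc = 0-1 = -1
n=10: not odd, acc = (-1)-1 = -2
n=6: not odd, acc = (-2)-1 = -3
n=11: odd, acc = (-3)*2+11 = 5
n=2: not odd, acc = 5-1 = 4
n=10: not odd, acc = 4-1 = 3
n=-2: not odd, acc = 3-1 = 2
n=2: not odd, acc = 2-1 = 1

1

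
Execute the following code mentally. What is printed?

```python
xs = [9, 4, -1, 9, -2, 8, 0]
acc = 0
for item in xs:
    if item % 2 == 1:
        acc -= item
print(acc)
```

item=9: odd, acc = 0-9 = -9
item=4: not odd
item=-1: odd, acc = (-9)-(-1) = -8
item=9: odd, acc = (-8)-9 = -17
item=-2: not odd
item=8: not odd
item=0: not odd

-17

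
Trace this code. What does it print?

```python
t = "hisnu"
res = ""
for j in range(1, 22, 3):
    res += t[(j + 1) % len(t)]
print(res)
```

shniush

j=1: add t[2]='s' → 's'
j=4: add t[0]='h' → 'sh'
j=7: add t[3]='n' → 'shn'
j=10: add t[1]='i' → 'shni'
j=13: add t[4]='u' → 'shniu'
j=16: add t[2]='s' → 'shnius'
j=19: add t[0]='h' → 'shniush'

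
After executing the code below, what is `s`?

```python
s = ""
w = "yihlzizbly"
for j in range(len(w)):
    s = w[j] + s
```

j=0: prepend 'y' → 'y'
j=1: prepend 'i' → 'iy'
j=2: prepend 'h' → 'hiy'
j=3: prepend 'l' → 'lhiy'
j=4: prepend 'z' → 'zlhiy'
j=5: prepend 'i' → 'izlhiy'
j=6: prepend 'z' → 'zizlhiy'
j=7: prepend 'b' → 'bzizlhiy'
j=8: prepend 'l' → 'lbzizlhiy'
j=9: prepend 'y' → 'ylbzizlhiy'

'ylbzizlhiy'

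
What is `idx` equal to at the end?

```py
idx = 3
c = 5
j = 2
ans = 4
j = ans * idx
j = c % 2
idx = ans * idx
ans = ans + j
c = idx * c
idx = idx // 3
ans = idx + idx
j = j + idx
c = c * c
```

4

j = 4*3 = 12
j = 5%2 = 1
idx = 4*3 = 12
ans = 4+1 = 5
c = 12*5 = 60
idx = 12//3 = 4
ans = 4+4 = 8
j = 1+4 = 5
c = 60*60 = 3600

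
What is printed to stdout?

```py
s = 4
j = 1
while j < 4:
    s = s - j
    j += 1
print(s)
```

-2

j=1: s = 4-1 = 3
j=2: s = 3-2 = 1
j=3: s = 1-3 = -2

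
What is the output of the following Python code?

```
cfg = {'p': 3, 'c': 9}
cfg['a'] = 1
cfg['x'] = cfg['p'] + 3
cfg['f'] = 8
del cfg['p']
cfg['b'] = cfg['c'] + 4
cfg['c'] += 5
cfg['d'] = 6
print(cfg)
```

{'c': 14, 'a': 1, 'x': 6, 'f': 8, 'b': 13, 'd': 6}

cfg['a'] = 1 → {'p': 3, 'c': 9, 'a': 1}
cfg['x'] = cfg['p']+3 = 6 → {'p': 3, 'c': 9, 'a': 1, 'x': 6}
cfg['f'] = 8 → {'p': 3, 'c': 9, 'a': 1, 'x': 6, 'f': 8}
del 'p' → {'c': 9, 'a': 1, 'x': 6, 'f': 8}
cfg['b'] = cfg['c']+4 = 13 → {'c': 9, 'a': 1, 'x': 6, 'f': 8, 'b': 13}
cfg['c'] = 9+5 = 14 → {'c': 14, 'a': 1, 'x': 6, 'f': 8, 'b': 13}
cfg['d'] = 6 → {'c': 14, 'a': 1, 'x': 6, 'f': 8, 'b': 13, 'd': 6}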